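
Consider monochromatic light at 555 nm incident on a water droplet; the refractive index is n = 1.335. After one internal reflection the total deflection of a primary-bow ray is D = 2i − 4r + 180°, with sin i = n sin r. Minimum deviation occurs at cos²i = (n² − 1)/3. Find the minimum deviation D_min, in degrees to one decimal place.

cos²i = (1.78222 − 1)/3 = 0.26074; i = arccos(0.51063) = 59.294°.
sin r = sin 59.294°/1.335 = 0.64405; r = 40.094°.
D_min = 2·59.294° − 4·40.094° + 180° = 138.212°.

138.2°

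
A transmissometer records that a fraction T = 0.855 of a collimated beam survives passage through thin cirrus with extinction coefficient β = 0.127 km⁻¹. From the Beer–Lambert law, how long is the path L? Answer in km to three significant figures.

1.23 km

Beer–Lambert: T = exp(−βL) ⇒ L = −ln(T)/β = −ln(0.855)/0.127 = 0.1567/0.127 = 1.233 km.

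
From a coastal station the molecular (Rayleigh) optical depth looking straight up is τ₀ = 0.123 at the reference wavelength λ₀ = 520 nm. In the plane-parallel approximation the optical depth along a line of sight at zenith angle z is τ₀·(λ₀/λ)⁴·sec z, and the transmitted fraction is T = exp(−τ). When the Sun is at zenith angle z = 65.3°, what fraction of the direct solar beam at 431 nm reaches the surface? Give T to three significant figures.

0.536

sec 65.3° = 2.3931.
τ = 0.123 × (520/431)⁴ × 2.3931 = 0.123 × 2.1189 × 2.3931 = 0.6237.
T = exp(−0.6237) = 0.5360.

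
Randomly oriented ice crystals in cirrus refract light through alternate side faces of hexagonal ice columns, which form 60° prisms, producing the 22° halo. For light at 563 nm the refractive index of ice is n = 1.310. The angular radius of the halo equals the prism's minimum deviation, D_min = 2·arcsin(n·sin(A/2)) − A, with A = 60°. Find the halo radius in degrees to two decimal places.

n·sin(A/2) = 1.310 × sin 30° = 1.310 × 0.5000 = 0.6550.
D_min = 2·arcsin(0.6550) − 60° = 2 × 40.920° − 60° = 21.839°.

21.84°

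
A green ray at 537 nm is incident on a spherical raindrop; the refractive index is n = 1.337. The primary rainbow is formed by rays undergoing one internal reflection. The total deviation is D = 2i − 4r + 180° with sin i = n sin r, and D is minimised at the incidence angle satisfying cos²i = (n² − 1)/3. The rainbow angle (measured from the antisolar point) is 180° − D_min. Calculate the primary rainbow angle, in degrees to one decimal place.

cos²i = (1.78757 − 1)/3 = 0.26252; i = arccos(0.51237) = 59.178°.
sin r = sin 59.178°/1.337 = 0.64231; r = 39.964°.
D_min = 2·59.178° − 4·39.964° + 180° = 138.500°.
Rainbow angle = 180° − D_min = 41.500°.

41.5°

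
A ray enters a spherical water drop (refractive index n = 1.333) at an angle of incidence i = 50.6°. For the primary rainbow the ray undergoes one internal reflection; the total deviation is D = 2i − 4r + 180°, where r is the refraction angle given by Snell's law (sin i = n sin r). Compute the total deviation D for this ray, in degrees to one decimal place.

139.5°

sin r = sin 50.6° / 1.333 = 0.7727/1.333 = 0.5797; r = 35.43°.
D = 2·50.6° − 4·35.43° + 180° = 101.20° − 141.72° + 180° = 139.48°.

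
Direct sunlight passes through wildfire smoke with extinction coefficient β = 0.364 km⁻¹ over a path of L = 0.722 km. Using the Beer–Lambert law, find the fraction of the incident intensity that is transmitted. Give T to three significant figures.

0.769

τ = β·L = 0.364 × 0.722 = 0.2628.
T = exp(−0.2628) = 0.7689.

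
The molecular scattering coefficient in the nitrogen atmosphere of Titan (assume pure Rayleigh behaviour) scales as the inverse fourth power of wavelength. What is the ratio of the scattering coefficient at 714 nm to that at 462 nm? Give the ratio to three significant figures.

0.175

Rayleigh scattering ∝ λ⁻⁴, so the ratio of coefficients is the inverse fourth power of the wavelength ratio.
σ(714)/σ(462) = (462/714)⁴ = (0.6471)⁴ = 0.1753.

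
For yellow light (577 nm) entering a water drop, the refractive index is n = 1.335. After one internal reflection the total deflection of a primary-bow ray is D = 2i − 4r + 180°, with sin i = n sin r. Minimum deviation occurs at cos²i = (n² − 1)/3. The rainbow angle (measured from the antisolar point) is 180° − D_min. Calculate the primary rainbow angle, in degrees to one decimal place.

41.8°

cos²i = (1.78222 − 1)/3 = 0.26074; i = arccos(0.51063) = 59.294°.
sin r = sin 59.294°/1.335 = 0.64405; r = 40.094°.
D_min = 2·59.294° − 4·40.094° + 180° = 138.212°.
Rainbow angle = 180° − D_min = 41.788°.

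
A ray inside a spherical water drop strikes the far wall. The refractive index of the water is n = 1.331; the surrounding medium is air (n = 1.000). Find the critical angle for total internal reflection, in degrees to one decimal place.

48.7°

sin θ_c = n_air / n = 1.000 / 1.331 = 0.7513.
θ_c = arcsin(0.7513) = 48.70°.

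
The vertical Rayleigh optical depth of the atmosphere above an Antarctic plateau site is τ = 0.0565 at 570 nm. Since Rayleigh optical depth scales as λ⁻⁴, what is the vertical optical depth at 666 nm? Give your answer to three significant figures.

0.0303

τ(666 nm) = τ(570 nm) × (570/666)⁴ = 0.0565 × (0.8559)⁴ = 0.0565 × 0.5365 = 0.0303.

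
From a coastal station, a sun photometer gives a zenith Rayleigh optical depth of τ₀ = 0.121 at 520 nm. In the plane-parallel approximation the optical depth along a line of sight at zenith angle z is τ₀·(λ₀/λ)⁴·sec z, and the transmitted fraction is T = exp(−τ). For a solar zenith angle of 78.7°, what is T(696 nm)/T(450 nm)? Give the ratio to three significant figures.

2.48

Airmass: sec 78.7° = 5.1034.
τ(696 nm) = 0.121 × (520/696)⁴ × 5.1034 = 0.121 × 0.3116 × 5.1034 = 0.1924.
τ(450 nm) = 0.121 × (520/450)⁴ × 5.1034 = 0.121 × 1.7830 × 5.1034 = 1.1011.
T(696)/T(450) = exp(τ_B − τ_A) = exp(0.9087) = 2.4810.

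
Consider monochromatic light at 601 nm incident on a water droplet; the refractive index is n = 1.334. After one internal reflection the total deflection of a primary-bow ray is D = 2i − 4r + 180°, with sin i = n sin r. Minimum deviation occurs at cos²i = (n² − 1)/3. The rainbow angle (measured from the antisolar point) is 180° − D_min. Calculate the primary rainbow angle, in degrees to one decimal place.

41.9°

cos²i = (1.77956 − 1)/3 = 0.25985; i = arccos(0.50976) = 59.352°.
sin r = sin 59.352°/1.334 = 0.64492; r = 40.159°.
D_min = 2·59.352° − 4·40.159° + 180° = 138.067°.
Rainbow angle = 180° − D_min = 41.933°.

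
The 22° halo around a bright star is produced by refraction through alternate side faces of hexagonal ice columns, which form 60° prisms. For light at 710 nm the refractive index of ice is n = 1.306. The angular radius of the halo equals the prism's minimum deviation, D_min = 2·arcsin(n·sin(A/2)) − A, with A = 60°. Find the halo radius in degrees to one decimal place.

n·sin(A/2) = 1.306 × sin 30° = 1.306 × 0.5000 = 0.6530.
D_min = 2·arcsin(0.6530) − 60° = 2 × 40.768° − 60° = 21.536°.

21.5°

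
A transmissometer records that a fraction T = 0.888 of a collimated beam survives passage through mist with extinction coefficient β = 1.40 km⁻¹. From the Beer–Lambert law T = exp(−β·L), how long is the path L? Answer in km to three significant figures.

0.0848 km

Beer–Lambert: T = exp(−βL) ⇒ L = −ln(T)/β = −ln(0.888)/1.40 = 0.1188/1.40 = 0.08485 km.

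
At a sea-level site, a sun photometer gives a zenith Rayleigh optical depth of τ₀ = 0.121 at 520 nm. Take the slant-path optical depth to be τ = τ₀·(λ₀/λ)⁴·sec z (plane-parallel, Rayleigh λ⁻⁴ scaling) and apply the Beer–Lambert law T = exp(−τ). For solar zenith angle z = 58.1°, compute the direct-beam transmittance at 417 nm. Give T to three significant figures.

sec 58.1° = 1.8924.
τ = 0.121 × (520/417)⁴ × 1.8924 = 0.121 × 2.4181 × 1.8924 = 0.5537.
T = exp(−0.5537) = 0.5748.

0.575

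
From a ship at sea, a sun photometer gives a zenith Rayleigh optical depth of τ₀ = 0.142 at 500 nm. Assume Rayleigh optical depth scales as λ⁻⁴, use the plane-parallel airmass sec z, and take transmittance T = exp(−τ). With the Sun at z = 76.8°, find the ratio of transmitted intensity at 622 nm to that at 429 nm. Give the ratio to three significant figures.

2.43

Airmass: sec 76.8° = 4.3792.
τ(622 nm) = 0.142 × (500/622)⁴ × 4.3792 = 0.142 × 0.4176 × 4.3792 = 0.2597.
τ(429 nm) = 0.142 × (500/429)⁴ × 4.3792 = 0.142 × 1.8452 × 4.3792 = 1.1475.
T(622)/T(429) = exp(τ_B − τ_A) = exp(0.8878) = 2.4298.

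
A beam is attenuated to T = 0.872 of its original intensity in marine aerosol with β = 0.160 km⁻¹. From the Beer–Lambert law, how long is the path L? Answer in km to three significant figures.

0.856 km

Beer–Lambert: T = exp(−βL) ⇒ L = −ln(T)/β = −ln(0.872)/0.160 = 0.1370/0.160 = 0.856 km.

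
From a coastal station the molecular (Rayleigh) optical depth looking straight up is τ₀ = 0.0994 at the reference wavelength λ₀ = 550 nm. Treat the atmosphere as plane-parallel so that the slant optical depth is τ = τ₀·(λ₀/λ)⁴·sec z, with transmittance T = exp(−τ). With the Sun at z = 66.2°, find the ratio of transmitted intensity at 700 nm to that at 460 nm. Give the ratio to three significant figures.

Airmass: sec 66.2° = 2.4780.
τ(700 nm) = 0.0994 × (550/700)⁴ × 2.4780 = 0.0994 × 0.3811 × 2.4780 = 0.0939.
τ(460 nm) = 0.0994 × (550/460)⁴ × 2.4780 = 0.0994 × 2.0437 × 2.4780 = 0.5034.
T(700)/T(460) = exp(τ_B − τ_A) = exp(0.4095) = 1.5061.

1.51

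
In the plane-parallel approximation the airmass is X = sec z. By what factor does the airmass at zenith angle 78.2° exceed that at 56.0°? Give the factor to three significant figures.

X(78.2°)/X(56.0°) = sec 78.2° / sec 56.0° = cos 56.0° / cos 78.2° = 0.5592/0.2045 = 2.7345.

2.73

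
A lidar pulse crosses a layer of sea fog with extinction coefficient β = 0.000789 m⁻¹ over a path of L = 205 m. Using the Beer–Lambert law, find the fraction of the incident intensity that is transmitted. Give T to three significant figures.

τ = β·L = 0.000789 × 205 = 0.1617.
T = exp(−0.1617) = 0.8507.

0.851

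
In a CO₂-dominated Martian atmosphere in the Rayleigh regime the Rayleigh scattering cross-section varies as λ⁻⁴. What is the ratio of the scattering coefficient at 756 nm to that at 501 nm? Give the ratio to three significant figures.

0.193

Rayleigh scattering ∝ λ⁻⁴, so the ratio of coefficients is the inverse fourth power of the wavelength ratio.
σ(756)/σ(501) = (501/756)⁴ = (0.6627)⁴ = 0.1929.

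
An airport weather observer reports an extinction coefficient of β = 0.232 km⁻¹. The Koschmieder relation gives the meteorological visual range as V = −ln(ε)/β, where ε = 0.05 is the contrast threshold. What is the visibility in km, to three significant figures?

12.9 km

V = −ln(0.05) / 0.232 = 2.996 / 0.232 = 12.9126 km.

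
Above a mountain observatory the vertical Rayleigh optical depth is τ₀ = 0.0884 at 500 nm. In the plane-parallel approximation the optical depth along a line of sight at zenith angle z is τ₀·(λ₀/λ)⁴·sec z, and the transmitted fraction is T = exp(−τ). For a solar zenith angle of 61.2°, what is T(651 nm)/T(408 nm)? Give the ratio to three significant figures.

Airmass: sec 61.2° = 2.0757.
τ(651 nm) = 0.0884 × (500/651)⁴ × 2.0757 = 0.0884 × 0.3480 × 2.0757 = 0.0639.
τ(408 nm) = 0.0884 × (500/408)⁴ × 2.0757 = 0.0884 × 2.2555 × 2.0757 = 0.4139.
T(651)/T(408) = exp(τ_B − τ_A) = exp(0.3500) = 1.4191.

1.42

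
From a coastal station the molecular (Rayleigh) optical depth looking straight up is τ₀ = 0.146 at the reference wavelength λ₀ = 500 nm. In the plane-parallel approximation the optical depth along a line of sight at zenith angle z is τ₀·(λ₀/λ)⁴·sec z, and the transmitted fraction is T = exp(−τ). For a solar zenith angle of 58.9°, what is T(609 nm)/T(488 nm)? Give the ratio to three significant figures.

Airmass: sec 58.9° = 1.9360.
τ(609 nm) = 0.146 × (500/609)⁴ × 1.9360 = 0.146 × 0.4544 × 1.9360 = 0.1284.
τ(488 nm) = 0.146 × (500/488)⁴ × 1.9360 = 0.146 × 1.1020 × 1.9360 = 0.3115.
T(609)/T(488) = exp(τ_B − τ_A) = exp(0.1831) = 1.2009.

1.20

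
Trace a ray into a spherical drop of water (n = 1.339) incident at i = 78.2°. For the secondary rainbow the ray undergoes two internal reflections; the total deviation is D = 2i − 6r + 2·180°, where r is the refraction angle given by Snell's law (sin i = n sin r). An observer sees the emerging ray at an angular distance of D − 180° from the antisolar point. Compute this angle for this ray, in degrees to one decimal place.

54.6°

sin r = sin 78.2° / 1.339 = 0.9789/1.339 = 0.7310; r = 46.97°.
D = 2·78.2° − 6·46.97° + 2·180° = 156.40° − 281.84° + 360° = 234.56°.
Angle from antisolar point = D − 180° = 54.56°.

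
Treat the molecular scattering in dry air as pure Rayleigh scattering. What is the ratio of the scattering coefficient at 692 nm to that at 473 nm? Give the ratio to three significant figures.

0.218

Rayleigh scattering ∝ λ⁻⁴, so the ratio of coefficients is the inverse fourth power of the wavelength ratio.
σ(692)/σ(473) = (473/692)⁴ = (0.6835)⁴ = 0.2183.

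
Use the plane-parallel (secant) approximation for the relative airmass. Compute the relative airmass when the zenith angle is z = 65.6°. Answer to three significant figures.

X = sec z = 1/cos 65.6° = 1/0.4131 = 2.4207.

2.42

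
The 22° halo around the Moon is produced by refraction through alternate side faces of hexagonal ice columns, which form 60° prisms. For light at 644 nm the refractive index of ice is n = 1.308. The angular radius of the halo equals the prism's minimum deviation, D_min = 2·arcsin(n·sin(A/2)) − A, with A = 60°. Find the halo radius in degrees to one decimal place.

21.7°

n·sin(A/2) = 1.308 × sin 30° = 1.308 × 0.5000 = 0.6540.
D_min = 2·arcsin(0.6540) − 60° = 2 × 40.844° − 60° = 21.688°.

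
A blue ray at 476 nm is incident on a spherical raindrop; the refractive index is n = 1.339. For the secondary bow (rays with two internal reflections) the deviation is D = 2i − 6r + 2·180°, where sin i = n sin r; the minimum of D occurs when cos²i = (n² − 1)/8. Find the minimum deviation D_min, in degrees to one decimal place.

cos²i = (1.79292 − 1)/8 = 0.09912; i = arccos(0.31483) = 71.650°.
sin r = sin 71.650°/1.339 = 0.70885; r = 45.141°.
D_min = 2·71.650° − 6·45.141° + 360° = 232.451°.

232.5°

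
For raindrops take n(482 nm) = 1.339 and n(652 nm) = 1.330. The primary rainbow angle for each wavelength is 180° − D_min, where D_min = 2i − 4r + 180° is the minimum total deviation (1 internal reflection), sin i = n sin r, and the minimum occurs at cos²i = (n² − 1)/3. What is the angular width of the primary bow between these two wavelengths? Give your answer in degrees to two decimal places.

At 482 nm (n = 1.339): cos²i = 0.26431 → i = 59.062°, r = 39.834°, D_min = 138.786°, rainbow angle = 41.214°.
At 652 nm (n = 1.330): cos²i = 0.25630 → i = 59.585°, r = 40.422°, D_min = 137.484°, rainbow angle = 42.516°.
Angular width = |41.214° − 42.516°| = 1.303°.

1.30°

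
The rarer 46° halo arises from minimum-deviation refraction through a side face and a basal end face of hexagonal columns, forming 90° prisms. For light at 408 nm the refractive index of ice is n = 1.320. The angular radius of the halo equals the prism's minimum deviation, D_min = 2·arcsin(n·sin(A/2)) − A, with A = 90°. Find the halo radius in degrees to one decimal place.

47.9°

n·sin(A/2) = 1.320 × sin 45° = 1.320 × 0.7071 = 0.9334.
D_min = 2·arcsin(0.9334) − 90° = 2 × 68.968° − 90° = 47.936°.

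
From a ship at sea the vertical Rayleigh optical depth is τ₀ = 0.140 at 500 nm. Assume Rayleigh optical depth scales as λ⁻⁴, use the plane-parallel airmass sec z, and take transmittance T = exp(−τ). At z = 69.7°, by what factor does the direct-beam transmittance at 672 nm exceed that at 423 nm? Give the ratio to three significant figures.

1.94

Airmass: sec 69.7° = 2.8824.
τ(672 nm) = 0.140 × (500/672)⁴ × 2.8824 = 0.140 × 0.3065 × 2.8824 = 0.1237.
τ(423 nm) = 0.140 × (500/423)⁴ × 2.8824 = 0.140 × 1.9522 × 2.8824 = 0.7878.
T(672)/T(423) = exp(τ_B − τ_A) = exp(0.6641) = 1.9427.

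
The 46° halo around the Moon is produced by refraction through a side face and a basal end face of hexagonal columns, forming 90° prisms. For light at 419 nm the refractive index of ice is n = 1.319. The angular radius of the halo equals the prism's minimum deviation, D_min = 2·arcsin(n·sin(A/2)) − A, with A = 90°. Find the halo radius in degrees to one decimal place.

n·sin(A/2) = 1.319 × sin 45° = 1.319 × 0.7071 = 0.9327.
D_min = 2·arcsin(0.9327) − 90° = 2 × 68.856° − 90° = 47.711°.

47.7°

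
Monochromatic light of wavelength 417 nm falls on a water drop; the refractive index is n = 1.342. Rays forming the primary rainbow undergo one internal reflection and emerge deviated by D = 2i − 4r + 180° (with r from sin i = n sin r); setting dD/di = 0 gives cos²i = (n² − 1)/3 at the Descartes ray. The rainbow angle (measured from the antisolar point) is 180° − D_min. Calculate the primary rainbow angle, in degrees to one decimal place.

cos²i = (1.80096 − 1)/3 = 0.26699; i = arccos(0.51671) = 58.888°.
sin r = sin 58.888°/1.342 = 0.63797; r = 39.641°.
D_min = 2·58.888° − 4·39.641° + 180° = 139.213°.
Rainbow angle = 180° − D_min = 40.787°.

40.8°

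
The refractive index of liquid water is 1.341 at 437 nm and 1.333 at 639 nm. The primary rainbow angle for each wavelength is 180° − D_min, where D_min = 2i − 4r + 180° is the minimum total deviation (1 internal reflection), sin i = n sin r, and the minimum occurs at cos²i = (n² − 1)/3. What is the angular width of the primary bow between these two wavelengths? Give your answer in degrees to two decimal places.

1.15°

At 437 nm (n = 1.341): cos²i = 0.26609 → i = 58.946°, r = 39.705°, D_min = 139.071°, rainbow angle = 40.929°.
At 639 nm (n = 1.333): cos²i = 0.25896 → i = 59.410°, r = 40.225°, D_min = 137.922°, rainbow angle = 42.078°.
Angular width = |40.929° − 42.078°| = 1.149°.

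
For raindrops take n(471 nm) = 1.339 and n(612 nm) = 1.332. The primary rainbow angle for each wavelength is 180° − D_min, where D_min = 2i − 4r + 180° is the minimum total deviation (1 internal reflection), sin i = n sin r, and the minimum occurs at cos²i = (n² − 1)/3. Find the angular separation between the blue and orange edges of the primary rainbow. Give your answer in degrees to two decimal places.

1.01°

At 471 nm (n = 1.339): cos²i = 0.26431 → i = 59.062°, r = 39.834°, D_min = 138.786°, rainbow angle = 41.214°.
At 612 nm (n = 1.332): cos²i = 0.25807 → i = 59.469°, r = 40.290°, D_min = 137.776°, rainbow angle = 42.224°.
Angular width = |41.214° − 42.224°| = 1.010°.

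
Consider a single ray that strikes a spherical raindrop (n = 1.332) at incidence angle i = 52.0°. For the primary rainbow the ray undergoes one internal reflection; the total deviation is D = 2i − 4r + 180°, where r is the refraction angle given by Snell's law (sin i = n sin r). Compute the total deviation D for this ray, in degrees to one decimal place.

138.9°

sin r = sin 52.0° / 1.332 = 0.7880/1.332 = 0.5916; r = 36.27°.
D = 2·52.0° − 4·36.27° + 180° = 104.00° − 145.08° + 180° = 138.92°.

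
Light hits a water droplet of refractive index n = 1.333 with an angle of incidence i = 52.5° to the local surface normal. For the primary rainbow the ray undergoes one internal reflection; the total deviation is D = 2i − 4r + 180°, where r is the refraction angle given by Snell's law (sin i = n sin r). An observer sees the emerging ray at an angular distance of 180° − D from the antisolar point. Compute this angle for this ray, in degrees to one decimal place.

41.1°

sin r = sin 52.5° / 1.333 = 0.7934/1.333 = 0.5952; r = 36.52°.
D = 2·52.5° − 4·36.52° + 180° = 105.00° − 146.10° + 180° = 138.90°.
Angle from antisolar point = 180° − D = 41.10°.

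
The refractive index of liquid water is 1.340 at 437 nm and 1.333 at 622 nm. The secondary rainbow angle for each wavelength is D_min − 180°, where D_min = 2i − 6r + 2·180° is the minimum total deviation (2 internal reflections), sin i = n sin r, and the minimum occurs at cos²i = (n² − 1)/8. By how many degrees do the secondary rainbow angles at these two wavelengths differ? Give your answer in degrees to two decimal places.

1.82°

At 437 nm (n = 1.340): cos²i = 0.09945 → i = 71.618°, r = 45.088°, D_min = 232.709°, rainbow angle = 52.709°.
At 622 nm (n = 1.333): cos²i = 0.09711 → i = 71.843°, r = 45.466°, D_min = 230.891°, rainbow angle = 50.891°.
Angular width = |52.709° − 50.891°| = 1.818°.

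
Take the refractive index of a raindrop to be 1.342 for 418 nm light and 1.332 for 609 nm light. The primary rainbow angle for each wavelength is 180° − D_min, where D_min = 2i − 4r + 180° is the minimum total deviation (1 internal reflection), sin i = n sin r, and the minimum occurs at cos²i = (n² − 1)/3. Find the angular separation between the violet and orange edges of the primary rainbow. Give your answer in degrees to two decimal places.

1.44°

At 418 nm (n = 1.342): cos²i = 0.26699 → i = 58.888°, r = 39.641°, D_min = 139.213°, rainbow angle = 40.787°.
At 609 nm (n = 1.332): cos²i = 0.25807 → i = 59.469°, r = 40.290°, D_min = 137.776°, rainbow angle = 42.224°.
Angular width = |40.787° − 42.224°| = 1.437°.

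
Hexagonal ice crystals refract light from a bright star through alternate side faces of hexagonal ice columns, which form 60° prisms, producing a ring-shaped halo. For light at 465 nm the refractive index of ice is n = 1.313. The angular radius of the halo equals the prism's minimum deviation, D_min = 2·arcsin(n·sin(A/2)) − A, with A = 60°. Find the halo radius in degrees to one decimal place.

22.1°

n·sin(A/2) = 1.313 × sin 30° = 1.313 × 0.5000 = 0.6565.
D_min = 2·arcsin(0.6565) − 60° = 2 × 41.033° − 60° = 22.067°.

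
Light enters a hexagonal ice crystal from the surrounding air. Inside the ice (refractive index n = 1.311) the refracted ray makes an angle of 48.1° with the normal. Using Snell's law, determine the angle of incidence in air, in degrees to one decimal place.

77.4°

Snell: sin θ_i = n · sin θ_r = 1.311 × sin 48.1° = 1.311 × 0.7443 = 0.9758.
θ_i = arcsin(0.9758) = 77.37°.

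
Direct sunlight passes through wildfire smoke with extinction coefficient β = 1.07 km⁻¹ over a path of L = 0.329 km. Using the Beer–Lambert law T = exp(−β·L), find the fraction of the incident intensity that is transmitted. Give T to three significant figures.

0.703

τ = β·L = 1.07 × 0.329 = 0.3520.
T = exp(−0.3520) = 0.7033.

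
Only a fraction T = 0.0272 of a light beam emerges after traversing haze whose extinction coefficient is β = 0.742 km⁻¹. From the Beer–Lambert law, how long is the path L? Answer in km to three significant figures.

4.86 km

Beer–Lambert: T = exp(−βL) ⇒ L = −ln(T)/β = −ln(0.0272)/0.742 = 3.6045/0.742 = 4.858 km.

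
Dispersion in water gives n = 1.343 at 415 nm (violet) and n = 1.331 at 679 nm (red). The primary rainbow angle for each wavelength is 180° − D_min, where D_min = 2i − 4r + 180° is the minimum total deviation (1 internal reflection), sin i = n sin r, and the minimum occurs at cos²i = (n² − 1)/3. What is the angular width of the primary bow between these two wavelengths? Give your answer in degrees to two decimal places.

1.72°

At 415 nm (n = 1.343): cos²i = 0.26788 → i = 58.830°, r = 39.577°, D_min = 139.354°, rainbow angle = 40.646°.
At 679 nm (n = 1.331): cos²i = 0.25719 → i = 59.527°, r = 40.356°, D_min = 137.630°, rainbow angle = 42.370°.
Angular width = |40.646° − 42.370°| = 1.724°.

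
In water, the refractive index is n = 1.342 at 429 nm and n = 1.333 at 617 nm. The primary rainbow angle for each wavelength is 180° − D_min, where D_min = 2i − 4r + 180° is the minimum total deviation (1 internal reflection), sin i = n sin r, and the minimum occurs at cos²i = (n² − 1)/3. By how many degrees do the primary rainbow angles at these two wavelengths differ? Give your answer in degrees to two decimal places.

At 429 nm (n = 1.342): cos²i = 0.26699 → i = 58.888°, r = 39.641°, D_min = 139.213°, rainbow angle = 40.787°.
At 617 nm (n = 1.333): cos²i = 0.25896 → i = 59.410°, r = 40.225°, D_min = 137.922°, rainbow angle = 42.078°.
Angular width = |40.787° − 42.078°| = 1.291°.

1.29°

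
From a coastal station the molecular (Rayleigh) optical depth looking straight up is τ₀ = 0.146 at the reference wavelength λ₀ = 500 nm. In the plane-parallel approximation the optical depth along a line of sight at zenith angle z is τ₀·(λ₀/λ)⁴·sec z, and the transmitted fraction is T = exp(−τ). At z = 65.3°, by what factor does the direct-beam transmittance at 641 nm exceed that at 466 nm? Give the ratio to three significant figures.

1.40

Airmass: sec 65.3° = 2.3931.
τ(641 nm) = 0.146 × (500/641)⁴ × 2.3931 = 0.146 × 0.3702 × 2.3931 = 0.1293.
τ(466 nm) = 0.146 × (500/466)⁴ × 2.3931 = 0.146 × 1.3254 × 2.3931 = 0.4631.
T(641)/T(466) = exp(τ_B − τ_A) = exp(0.3337) = 1.3962.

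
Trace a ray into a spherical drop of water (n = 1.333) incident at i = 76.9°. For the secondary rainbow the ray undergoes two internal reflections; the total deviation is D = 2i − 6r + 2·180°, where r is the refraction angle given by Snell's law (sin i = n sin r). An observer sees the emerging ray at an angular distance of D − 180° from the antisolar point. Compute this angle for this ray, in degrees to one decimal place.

sin r = sin 76.9° / 1.333 = 0.9740/1.333 = 0.7307; r = 46.94°.
D = 2·76.9° − 6·46.94° + 2·180° = 153.80° − 281.65° + 360° = 232.15°.
Angle from antisolar point = D − 180° = 52.15°.

52.1°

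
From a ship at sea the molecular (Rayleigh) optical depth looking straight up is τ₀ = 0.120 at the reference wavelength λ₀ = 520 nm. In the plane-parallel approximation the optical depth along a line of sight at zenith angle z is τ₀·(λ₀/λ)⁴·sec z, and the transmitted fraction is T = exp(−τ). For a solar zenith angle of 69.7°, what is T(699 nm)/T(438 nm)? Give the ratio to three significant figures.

Airmass: sec 69.7° = 2.8824.
τ(699 nm) = 0.120 × (520/699)⁴ × 2.8824 = 0.120 × 0.3063 × 2.8824 = 0.1059.
τ(438 nm) = 0.120 × (520/438)⁴ × 2.8824 = 0.120 × 1.9866 × 2.8824 = 0.6871.
T(699)/T(438) = exp(τ_B − τ_A) = exp(0.5812) = 1.7882.

1.79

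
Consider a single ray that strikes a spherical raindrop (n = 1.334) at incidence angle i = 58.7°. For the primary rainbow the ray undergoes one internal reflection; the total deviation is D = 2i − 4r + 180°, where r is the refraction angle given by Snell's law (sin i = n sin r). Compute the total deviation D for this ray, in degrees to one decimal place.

138.1°

sin r = sin 58.7° / 1.334 = 0.8545/1.334 = 0.6405; r = 39.83°.
D = 2·58.7° − 4·39.83° + 180° = 117.40° − 159.32° + 180° = 138.08°.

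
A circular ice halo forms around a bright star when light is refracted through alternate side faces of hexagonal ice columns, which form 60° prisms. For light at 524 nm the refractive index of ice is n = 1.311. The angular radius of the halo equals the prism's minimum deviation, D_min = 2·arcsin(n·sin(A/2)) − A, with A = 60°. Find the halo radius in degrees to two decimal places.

21.92°

n·sin(A/2) = 1.311 × sin 30° = 1.311 × 0.5000 = 0.6555.
D_min = 2·arcsin(0.6555) − 60° = 2 × 40.958° − 60° = 21.915°.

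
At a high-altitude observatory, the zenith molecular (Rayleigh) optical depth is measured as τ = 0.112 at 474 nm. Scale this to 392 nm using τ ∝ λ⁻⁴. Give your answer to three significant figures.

0.239

τ(392 nm) = τ(474 nm) × (474/392)⁴ = 0.112 × (1.2092)⁴ = 0.112 × 2.1378 = 0.2394.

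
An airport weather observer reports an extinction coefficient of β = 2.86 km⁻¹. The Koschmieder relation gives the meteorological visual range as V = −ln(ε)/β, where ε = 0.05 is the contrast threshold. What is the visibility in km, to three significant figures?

1.05 km

V = −ln(0.05) / 2.86 = 2.996 / 2.86 = 1.0475 km.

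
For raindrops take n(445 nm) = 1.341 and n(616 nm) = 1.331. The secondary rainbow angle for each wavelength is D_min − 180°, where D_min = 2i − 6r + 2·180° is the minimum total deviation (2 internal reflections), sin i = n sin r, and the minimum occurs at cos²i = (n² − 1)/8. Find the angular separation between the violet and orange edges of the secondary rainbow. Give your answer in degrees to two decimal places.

At 445 nm (n = 1.341): cos²i = 0.09979 → i = 71.586°, r = 45.034°, D_min = 232.966°, rainbow angle = 52.966°.
At 616 nm (n = 1.331): cos²i = 0.09645 → i = 71.907°, r = 45.575°, D_min = 230.365°, rainbow angle = 50.365°.
Angular width = |52.966° − 50.365°| = 2.601°.

2.60°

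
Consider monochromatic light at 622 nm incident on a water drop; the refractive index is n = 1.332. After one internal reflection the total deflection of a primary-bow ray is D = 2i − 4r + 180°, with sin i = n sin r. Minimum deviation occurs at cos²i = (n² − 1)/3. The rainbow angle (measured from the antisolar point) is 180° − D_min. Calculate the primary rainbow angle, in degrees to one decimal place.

cos²i = (1.77422 − 1)/3 = 0.25807; i = arccos(0.50801) = 59.469°.
sin r = sin 59.469°/1.332 = 0.64666; r = 40.290°.
D_min = 2·59.469° − 4·40.290° + 180° = 137.776°.
Rainbow angle = 180° − D_min = 42.224°.

42.2°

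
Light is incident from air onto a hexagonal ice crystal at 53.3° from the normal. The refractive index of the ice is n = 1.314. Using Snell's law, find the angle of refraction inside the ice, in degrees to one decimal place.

37.6°

Snell: sin θ_r = sin θ_i / n = sin 53.3° / 1.314 = 0.8018 / 1.314 = 0.6102.
θ_r = arcsin(0.6102) = 37.60°.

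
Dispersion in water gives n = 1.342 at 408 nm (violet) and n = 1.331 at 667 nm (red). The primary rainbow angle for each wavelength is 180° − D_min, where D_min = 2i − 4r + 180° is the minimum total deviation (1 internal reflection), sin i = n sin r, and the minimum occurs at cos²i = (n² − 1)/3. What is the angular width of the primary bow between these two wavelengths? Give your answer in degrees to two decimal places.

1.58°

At 408 nm (n = 1.342): cos²i = 0.26699 → i = 58.888°, r = 39.641°, D_min = 139.213°, rainbow angle = 40.787°.
At 667 nm (n = 1.331): cos²i = 0.25719 → i = 59.527°, r = 40.356°, D_min = 137.630°, rainbow angle = 42.370°.
Angular width = |40.787° − 42.370°| = 1.583°.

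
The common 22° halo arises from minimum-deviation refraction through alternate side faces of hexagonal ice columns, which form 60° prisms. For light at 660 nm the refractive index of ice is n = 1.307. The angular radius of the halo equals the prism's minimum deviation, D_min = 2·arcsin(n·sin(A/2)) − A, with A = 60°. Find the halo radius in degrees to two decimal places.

21.61°

n·sin(A/2) = 1.307 × sin 30° = 1.307 × 0.5000 = 0.6535.
D_min = 2·arcsin(0.6535) − 60° = 2 × 40.806° − 60° = 21.612°.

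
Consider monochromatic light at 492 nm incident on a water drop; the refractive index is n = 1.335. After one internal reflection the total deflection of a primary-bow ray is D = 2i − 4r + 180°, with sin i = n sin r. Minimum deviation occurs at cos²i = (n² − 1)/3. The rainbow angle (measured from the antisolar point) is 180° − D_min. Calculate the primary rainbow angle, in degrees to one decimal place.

41.8°

cos²i = (1.78222 − 1)/3 = 0.26074; i = arccos(0.51063) = 59.294°.
sin r = sin 59.294°/1.335 = 0.64405; r = 40.094°.
D_min = 2·59.294° − 4·40.094° + 180° = 138.212°.
Rainbow angle = 180° − D_min = 41.788°.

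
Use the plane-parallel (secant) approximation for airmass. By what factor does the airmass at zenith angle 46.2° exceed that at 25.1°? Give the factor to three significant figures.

1.31

X(46.2°)/X(25.1°) = sec 46.2° / sec 25.1° = cos 25.1° / cos 46.2° = 0.9056/0.6921 = 1.3084.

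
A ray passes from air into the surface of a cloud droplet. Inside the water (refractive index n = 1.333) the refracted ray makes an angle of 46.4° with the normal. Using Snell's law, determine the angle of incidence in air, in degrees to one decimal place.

74.9°

Snell: sin θ_i = n · sin θ_r = 1.333 × sin 46.4° = 1.333 × 0.7242 = 0.9653.
θ_i = arcsin(0.9653) = 74.87°.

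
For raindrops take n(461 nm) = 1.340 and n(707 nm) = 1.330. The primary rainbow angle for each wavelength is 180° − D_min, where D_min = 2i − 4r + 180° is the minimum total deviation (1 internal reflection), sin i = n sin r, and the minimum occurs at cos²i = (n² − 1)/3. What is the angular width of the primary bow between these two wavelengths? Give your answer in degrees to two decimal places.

At 461 nm (n = 1.340): cos²i = 0.26520 → i = 59.004°, r = 39.770°, D_min = 138.929°, rainbow angle = 41.071°.
At 707 nm (n = 1.330): cos²i = 0.25630 → i = 59.585°, r = 40.422°, D_min = 137.484°, rainbow angle = 42.516°.
Angular width = |41.071° − 42.516°| = 1.445°.

1.45°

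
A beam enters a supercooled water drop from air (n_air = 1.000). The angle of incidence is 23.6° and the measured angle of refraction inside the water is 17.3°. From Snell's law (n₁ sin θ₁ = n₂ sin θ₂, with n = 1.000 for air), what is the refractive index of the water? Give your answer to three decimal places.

1.346

n = sin θ_i / sin θ_r = sin 23.6° / sin 17.3° = 0.4003 / 0.2974 = 1.3463.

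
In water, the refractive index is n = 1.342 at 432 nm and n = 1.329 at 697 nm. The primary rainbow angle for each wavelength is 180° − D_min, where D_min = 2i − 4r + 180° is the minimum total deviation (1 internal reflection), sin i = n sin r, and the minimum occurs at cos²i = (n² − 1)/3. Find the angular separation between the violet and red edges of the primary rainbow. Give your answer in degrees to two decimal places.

At 432 nm (n = 1.342): cos²i = 0.26699 → i = 58.888°, r = 39.641°, D_min = 139.213°, rainbow angle = 40.787°.
At 697 nm (n = 1.329): cos²i = 0.25541 → i = 59.643°, r = 40.487°, D_min = 137.337°, rainbow angle = 42.663°.
Angular width = |40.787° − 42.663°| = 1.876°.

1.88°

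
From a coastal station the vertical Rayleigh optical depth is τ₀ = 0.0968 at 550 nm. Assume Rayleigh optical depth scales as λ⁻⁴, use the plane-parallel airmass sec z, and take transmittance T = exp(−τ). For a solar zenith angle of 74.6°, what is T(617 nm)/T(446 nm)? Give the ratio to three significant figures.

Airmass: sec 74.6° = 3.7657.
τ(617 nm) = 0.0968 × (550/617)⁴ × 3.7657 = 0.0968 × 0.6314 × 3.7657 = 0.2302.
τ(446 nm) = 0.0968 × (550/446)⁴ × 3.7657 = 0.0968 × 2.3127 × 3.7657 = 0.8430.
T(617)/T(446) = exp(τ_B − τ_A) = exp(0.6128) = 1.8457.

1.85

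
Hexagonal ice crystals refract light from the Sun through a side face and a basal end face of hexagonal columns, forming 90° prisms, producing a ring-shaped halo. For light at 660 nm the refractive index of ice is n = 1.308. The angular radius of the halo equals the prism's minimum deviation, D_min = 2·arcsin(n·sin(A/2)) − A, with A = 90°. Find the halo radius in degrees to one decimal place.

45.3°

n·sin(A/2) = 1.308 × sin 45° = 1.308 × 0.7071 = 0.9249.
D_min = 2·arcsin(0.9249) − 90° = 2 × 67.653° − 90° = 45.305°.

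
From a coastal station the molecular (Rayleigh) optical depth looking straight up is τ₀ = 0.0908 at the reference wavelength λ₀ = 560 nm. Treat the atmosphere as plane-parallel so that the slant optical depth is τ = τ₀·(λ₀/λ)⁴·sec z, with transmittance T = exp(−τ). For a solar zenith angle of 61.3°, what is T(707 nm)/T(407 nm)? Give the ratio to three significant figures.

Airmass: sec 61.3° = 2.0824.
τ(707 nm) = 0.0908 × (560/707)⁴ × 2.0824 = 0.0908 × 0.3936 × 2.0824 = 0.0744.
τ(407 nm) = 0.0908 × (560/407)⁴ × 2.0824 = 0.0908 × 3.5841 × 2.0824 = 0.6777.
T(707)/T(407) = exp(τ_B − τ_A) = exp(0.6032) = 1.8280.

1.83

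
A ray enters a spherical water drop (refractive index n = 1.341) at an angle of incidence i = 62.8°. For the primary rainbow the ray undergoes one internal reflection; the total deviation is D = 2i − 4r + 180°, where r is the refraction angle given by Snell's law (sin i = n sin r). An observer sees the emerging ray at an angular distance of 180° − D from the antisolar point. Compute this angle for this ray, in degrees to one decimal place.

40.6°

sin r = sin 62.8° / 1.341 = 0.8894/1.341 = 0.6632; r = 41.55°.
D = 2·62.8° − 4·41.55° + 180° = 125.60° − 166.19° + 180° = 139.41°.
Angle from antisolar point = 180° − D = 40.59°.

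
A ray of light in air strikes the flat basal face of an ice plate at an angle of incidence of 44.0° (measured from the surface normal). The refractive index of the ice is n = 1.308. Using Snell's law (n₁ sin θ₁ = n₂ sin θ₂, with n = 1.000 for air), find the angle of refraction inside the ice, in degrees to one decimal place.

Snell: sin θ_r = sin θ_i / n = sin 44.0° / 1.308 = 0.6947 / 1.308 = 0.5311.
θ_r = arcsin(0.5311) = 32.08°.

32.1°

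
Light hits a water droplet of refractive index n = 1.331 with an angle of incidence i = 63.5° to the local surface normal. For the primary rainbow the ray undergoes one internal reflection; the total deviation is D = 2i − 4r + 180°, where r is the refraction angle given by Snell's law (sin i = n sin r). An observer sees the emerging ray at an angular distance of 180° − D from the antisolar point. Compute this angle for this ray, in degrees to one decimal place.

42.0°

sin r = sin 63.5° / 1.331 = 0.8949/1.331 = 0.6724; r = 42.25°.
D = 2·63.5° − 4·42.25° + 180° = 127.00° − 169.00° + 180° = 138.00°.
Angle from antisolar point = 180° − D = 42.00°.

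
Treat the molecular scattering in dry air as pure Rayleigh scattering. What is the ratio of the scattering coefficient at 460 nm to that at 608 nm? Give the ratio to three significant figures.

Rayleigh scattering ∝ λ⁻⁴, so the ratio of coefficients is the inverse fourth power of the wavelength ratio.
σ(460)/σ(608) = (608/460)⁴ = (1.3217)⁴ = 3.052.

3.05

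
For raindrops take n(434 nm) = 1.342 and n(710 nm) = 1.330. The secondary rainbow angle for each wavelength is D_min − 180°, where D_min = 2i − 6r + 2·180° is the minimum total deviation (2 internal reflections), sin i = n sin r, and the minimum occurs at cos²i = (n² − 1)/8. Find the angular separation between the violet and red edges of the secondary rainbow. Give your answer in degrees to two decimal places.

3.12°

At 434 nm (n = 1.342): cos²i = 0.10012 → i = 71.554°, r = 44.981°, D_min = 233.222°, rainbow angle = 53.222°.
At 710 nm (n = 1.330): cos²i = 0.09611 → i = 71.940°, r = 45.630°, D_min = 230.101°, rainbow angle = 50.101°.
Angular width = |53.222° − 50.101°| = 3.121°.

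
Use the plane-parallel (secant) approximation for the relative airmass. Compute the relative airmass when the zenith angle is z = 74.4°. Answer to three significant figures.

3.72

X = sec z = 1/cos 74.4° = 1/0.2689 = 3.7186.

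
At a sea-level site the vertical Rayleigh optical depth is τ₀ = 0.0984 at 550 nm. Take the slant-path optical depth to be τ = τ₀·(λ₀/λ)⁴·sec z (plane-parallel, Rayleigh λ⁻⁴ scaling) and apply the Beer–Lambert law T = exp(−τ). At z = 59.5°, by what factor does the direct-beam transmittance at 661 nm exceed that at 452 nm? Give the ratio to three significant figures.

Airmass: sec 59.5° = 1.9703.
τ(661 nm) = 0.0984 × (550/661)⁴ × 1.9703 = 0.0984 × 0.4793 × 1.9703 = 0.0929.
τ(452 nm) = 0.0984 × (550/452)⁴ × 1.9703 = 0.0984 × 2.1923 × 1.9703 = 0.4250.
T(661)/T(452) = exp(τ_B − τ_A) = exp(0.3321) = 1.3939.

1.39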